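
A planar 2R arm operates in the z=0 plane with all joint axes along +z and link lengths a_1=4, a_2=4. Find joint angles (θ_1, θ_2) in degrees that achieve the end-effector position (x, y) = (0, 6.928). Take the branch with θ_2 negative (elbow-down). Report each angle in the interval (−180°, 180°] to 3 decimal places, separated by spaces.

120.003 -60.006

cos θ_2 = (47.9972−4²−4²)/(2·4·4) = 0.4999; θ_2 = -60.0058° (elbow-down)
β = atan2(6.9280,0.0000) = 90.0000°; ψ = atan2(-3.4643,5.9996) = -30.0029°
θ_1 = β − ψ = 120.0029°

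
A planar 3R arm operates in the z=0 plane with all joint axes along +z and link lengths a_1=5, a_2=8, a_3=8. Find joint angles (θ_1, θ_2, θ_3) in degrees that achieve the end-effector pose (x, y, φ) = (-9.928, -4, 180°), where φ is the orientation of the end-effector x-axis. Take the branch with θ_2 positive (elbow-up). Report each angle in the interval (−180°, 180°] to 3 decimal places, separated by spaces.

128.528 150.001 -98.529

wrist centre = target − a_3·(cos φ, sin φ) = (-1.9280, -4.0000)
cos θ_2 = (19.7172−5²−8²)/(2·5·8) = -0.8660; θ_2 = 150.0011° (elbow-up)
β = atan2(-4.0000,-1.9280) = -115.7341°; ψ = atan2(3.9999,-1.9283) = 115.7381°
θ_1 = β − ψ = -231.4722°
θ_3 = φ − θ_1 − θ_2 = -98.5290° (wrapped to (-180°,180°])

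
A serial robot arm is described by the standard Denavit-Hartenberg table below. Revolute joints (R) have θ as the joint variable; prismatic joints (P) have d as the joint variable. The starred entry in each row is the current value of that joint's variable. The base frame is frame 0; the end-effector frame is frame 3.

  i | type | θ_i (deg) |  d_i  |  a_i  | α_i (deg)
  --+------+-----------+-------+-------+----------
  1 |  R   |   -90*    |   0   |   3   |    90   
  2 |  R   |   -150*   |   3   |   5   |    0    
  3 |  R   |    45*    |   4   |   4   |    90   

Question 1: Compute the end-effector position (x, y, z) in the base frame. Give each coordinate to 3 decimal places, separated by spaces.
after link 1: o_1 = (0.0000, -3.0000, 0.0000)
after link 2: o_2 = (-3.0000, 1.3301, -2.5000)
after link 3: o_3 = (-7.0000, 2.3654, -6.3637)

-7.000 2.365 -6.364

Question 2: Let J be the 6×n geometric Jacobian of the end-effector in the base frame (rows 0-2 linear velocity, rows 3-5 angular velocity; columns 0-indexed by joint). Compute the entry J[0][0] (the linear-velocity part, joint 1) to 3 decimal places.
axis z_0 = ẑ; lever o_n−o_0 = (-7.0000,2.3654,-6.3637)
cross product → J_v[:, 0] = (-2.3654,-7.0000,0.0000)
J_ω[:, 0] = z_0
entry J[0][0] = -2.3654

-2.365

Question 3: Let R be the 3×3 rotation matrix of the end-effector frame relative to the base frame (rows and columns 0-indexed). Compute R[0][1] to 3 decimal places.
End-effector y-axis (col 1 of R) = (-1.0000,-0.0000,0.0000)
R[0][1] = -1.0000

-1.000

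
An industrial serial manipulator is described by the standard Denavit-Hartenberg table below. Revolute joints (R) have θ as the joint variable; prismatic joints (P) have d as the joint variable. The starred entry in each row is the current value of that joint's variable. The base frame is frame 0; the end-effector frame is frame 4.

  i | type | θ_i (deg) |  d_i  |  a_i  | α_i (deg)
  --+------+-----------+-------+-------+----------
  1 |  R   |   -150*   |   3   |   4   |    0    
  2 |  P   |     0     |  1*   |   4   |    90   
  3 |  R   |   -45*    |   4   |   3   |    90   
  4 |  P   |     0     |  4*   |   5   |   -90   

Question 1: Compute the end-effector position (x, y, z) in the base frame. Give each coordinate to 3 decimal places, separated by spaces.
after link 1: o_1 = (-3.4641, -2.0000, 3.0000)
after link 2: o_2 = (-6.9282, -4.0000, 4.0000)
after link 3: o_3 = (-10.7653, -1.5966, 1.8787)
after link 4: o_4 = (-11.3777, -1.9501, -4.4853)

-11.378 -1.950 -4.485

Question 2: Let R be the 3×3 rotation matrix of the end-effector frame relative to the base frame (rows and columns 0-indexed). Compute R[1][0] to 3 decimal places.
-0.354

End-effector x-axis (col 0 of R) = (-0.6124,-0.3536,-0.7071)
R[1][0] = -0.3536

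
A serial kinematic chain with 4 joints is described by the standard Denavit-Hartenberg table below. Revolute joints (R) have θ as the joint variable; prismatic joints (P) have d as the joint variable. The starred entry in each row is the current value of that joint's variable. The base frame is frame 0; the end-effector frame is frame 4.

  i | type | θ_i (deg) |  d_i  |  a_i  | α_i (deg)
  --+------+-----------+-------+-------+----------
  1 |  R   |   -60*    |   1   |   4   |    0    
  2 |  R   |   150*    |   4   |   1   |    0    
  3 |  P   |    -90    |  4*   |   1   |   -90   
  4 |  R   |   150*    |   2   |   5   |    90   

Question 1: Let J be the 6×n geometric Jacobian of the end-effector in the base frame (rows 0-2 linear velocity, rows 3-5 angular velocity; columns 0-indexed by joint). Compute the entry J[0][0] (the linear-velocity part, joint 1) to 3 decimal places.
0.464

axis z_0 = ẑ; lever o_n−o_0 = (-1.3301,-0.4641,6.5000)
cross product → J_v[:, 0] = (0.4641,-1.3301,0.0000)
J_ω[:, 0] = z_0
entry J[0][0] = 0.4641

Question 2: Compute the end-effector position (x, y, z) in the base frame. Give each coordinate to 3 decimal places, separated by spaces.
after link 1: o_1 = (2.0000, -3.4641, 1.0000)
after link 2: o_2 = (2.0000, -2.4641, 5.0000)
after link 3: o_3 = (3.0000, -2.4641, 9.0000)
after link 4: o_4 = (-1.3301, -0.4641, 6.5000)

-1.330 -0.464 6.500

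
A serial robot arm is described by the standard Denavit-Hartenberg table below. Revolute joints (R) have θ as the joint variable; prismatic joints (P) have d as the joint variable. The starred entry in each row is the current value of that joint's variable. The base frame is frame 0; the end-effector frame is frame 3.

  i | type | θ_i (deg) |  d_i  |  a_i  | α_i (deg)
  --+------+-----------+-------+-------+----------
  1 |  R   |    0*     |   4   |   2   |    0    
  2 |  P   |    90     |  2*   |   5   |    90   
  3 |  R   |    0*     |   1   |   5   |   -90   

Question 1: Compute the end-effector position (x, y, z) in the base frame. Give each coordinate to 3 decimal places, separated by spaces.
3.000 10.000 6.000

after link 1: o_1 = (2.0000, 0.0000, 4.0000)
after link 2: o_2 = (2.0000, 5.0000, 6.0000)
after link 3: o_3 = (3.0000, 10.0000, 6.0000)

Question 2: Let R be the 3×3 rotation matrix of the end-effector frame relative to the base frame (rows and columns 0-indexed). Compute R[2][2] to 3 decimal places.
1.000

End-effector z-axis (col 2 of R) = (0.0000,0.0000,1.0000)
R[2][2] = 1.0000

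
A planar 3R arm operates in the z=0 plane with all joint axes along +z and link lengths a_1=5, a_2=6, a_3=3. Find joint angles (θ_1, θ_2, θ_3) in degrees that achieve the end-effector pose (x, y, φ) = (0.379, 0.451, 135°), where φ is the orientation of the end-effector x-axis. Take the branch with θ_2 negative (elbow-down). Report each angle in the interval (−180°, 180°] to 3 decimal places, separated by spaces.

59.990 -149.994 -134.996

wrist centre = target − a_3·(cos φ, sin φ) = (2.5003, -1.6703)
cos θ_2 = (9.0416−5²−6²)/(2·5·6) = -0.8660; θ_2 = -149.9941° (elbow-down)
β = atan2(-1.6703,2.5003) = -33.7446°; ψ = atan2(-3.0005,-0.1958) = -93.7344°
θ_1 = β − ψ = 59.9897°
θ_3 = φ − θ_1 − θ_2 = -134.9957° (wrapped to (-180°,180°])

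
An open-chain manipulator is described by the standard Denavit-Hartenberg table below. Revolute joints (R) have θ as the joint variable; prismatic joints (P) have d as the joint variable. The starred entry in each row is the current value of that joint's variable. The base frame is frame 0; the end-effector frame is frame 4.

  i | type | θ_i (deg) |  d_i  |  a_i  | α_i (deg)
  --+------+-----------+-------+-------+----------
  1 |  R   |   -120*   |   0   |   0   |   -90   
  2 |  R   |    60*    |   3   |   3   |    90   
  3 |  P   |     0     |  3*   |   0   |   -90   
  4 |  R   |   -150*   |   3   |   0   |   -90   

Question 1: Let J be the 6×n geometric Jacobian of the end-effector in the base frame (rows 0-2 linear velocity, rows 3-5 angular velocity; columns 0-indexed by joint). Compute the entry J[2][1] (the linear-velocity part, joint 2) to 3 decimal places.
axis z_1 = (0.8660,-0.5000,0.0000); lever o_n−o_1 = (3.1471,-6.5490,-1.0981)
cross product → J_v[:, 1] = (0.5490,0.9510,-4.0981)
J_ω[:, 1] = z_1
entry J[2][1] = -4.0981

-4.098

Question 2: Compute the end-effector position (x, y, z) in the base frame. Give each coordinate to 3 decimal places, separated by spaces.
3.147 -6.549 -1.098

after link 1: o_1 = (0.0000, 0.0000, 0.0000)
after link 2: o_2 = (1.8481, -2.7990, -2.5981)
after link 3: o_3 = (0.5490, -5.0490, -1.0981)
after link 4: o_4 = (3.1471, -6.5490, -1.0981)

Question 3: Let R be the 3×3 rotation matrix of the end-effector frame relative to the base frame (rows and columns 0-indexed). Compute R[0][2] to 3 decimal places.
-0.500

End-effector z-axis (col 2 of R) = (-0.5000,-0.8660,0.0000)
R[0][2] = -0.5000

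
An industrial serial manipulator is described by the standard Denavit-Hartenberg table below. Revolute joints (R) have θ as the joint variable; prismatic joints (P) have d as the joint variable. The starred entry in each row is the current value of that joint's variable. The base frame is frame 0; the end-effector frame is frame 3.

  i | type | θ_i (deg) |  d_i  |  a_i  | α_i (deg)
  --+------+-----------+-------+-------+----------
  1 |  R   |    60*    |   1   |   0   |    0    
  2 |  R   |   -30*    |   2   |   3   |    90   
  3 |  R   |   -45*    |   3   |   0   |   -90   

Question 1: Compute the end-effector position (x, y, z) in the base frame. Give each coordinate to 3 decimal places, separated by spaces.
after link 1: o_1 = (0.0000, 0.0000, 1.0000)
after link 2: o_2 = (2.5981, 1.5000, 3.0000)
after link 3: o_3 = (4.0981, -1.0981, 3.0000)

4.098 -1.098 3.000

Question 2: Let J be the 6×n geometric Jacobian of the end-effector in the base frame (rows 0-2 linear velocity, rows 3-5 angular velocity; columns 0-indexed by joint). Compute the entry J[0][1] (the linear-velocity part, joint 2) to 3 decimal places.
1.098

axis z_1 = (0.0000,0.0000,1.0000); lever o_n−o_1 = (4.0981,-1.0981,2.0000)
cross product → J_v[:, 1] = (1.0981,4.0981,-0.0000)
J_ω[:, 1] = z_1
entry J[0][1] = 1.0981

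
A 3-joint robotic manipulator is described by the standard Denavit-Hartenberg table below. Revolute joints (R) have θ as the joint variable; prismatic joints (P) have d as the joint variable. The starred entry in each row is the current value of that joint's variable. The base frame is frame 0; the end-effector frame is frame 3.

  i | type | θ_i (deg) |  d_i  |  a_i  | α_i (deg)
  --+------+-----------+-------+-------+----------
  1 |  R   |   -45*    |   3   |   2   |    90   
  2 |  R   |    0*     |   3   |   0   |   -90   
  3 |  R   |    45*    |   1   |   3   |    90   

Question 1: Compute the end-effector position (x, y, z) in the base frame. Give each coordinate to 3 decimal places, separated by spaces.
2.293 -3.536 4.000

after link 1: o_1 = (1.4142, -1.4142, 3.0000)
after link 2: o_2 = (-0.7071, -3.5355, 3.0000)
after link 3: o_3 = (2.2929, -3.5355, 4.0000)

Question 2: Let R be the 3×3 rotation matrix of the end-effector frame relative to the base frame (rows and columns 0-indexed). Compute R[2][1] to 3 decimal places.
1.000

End-effector y-axis (col 1 of R) = (0.0000,0.0000,1.0000)
R[2][1] = 1.0000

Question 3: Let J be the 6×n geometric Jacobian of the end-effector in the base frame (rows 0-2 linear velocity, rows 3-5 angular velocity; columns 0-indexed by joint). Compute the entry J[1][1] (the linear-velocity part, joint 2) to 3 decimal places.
axis z_1 = (-0.7071,-0.7071,0.0000); lever o_n−o_1 = (0.8787,-2.1213,1.0000)
cross product → J_v[:, 1] = (-0.7071,0.7071,2.1213)
J_ω[:, 1] = z_1
entry J[1][1] = 0.7071

0.707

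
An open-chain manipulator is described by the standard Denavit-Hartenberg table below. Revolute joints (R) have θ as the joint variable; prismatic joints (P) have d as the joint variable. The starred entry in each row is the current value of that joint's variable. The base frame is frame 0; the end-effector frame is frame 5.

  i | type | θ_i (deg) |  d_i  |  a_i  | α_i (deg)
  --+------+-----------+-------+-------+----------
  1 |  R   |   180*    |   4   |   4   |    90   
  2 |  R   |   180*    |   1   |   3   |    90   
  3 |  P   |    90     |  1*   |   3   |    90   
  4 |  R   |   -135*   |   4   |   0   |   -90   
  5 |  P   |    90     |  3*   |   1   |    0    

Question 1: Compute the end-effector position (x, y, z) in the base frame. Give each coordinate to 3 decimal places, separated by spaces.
2.000 6.121 2.879

after link 1: o_1 = (-4.0000, 0.0000, 4.0000)
after link 2: o_2 = (-1.0000, 1.0000, 4.0000)
after link 3: o_3 = (-1.0000, 4.0000, 5.0000)
after link 4: o_4 = (3.0000, 4.0000, 5.0000)
after link 5: o_5 = (2.0000, 6.1213, 2.8787)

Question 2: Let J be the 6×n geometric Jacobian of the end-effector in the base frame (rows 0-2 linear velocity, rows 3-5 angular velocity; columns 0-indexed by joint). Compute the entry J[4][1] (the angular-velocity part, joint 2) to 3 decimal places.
1.000

axis z_1 = (0.0000,1.0000,0.0000); lever o_n−o_1 = (6.0000,6.1213,-1.1213)
cross product → J_v[:, 1] = (-1.1213,0.0000,-6.0000)
J_ω[:, 1] = z_1
entry J[4][1] = 1.0000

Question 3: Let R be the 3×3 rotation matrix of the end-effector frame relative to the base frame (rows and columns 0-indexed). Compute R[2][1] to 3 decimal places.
0.707

End-effector y-axis (col 1 of R) = (-0.0000,0.7071,0.7071)
R[2][1] = 0.7071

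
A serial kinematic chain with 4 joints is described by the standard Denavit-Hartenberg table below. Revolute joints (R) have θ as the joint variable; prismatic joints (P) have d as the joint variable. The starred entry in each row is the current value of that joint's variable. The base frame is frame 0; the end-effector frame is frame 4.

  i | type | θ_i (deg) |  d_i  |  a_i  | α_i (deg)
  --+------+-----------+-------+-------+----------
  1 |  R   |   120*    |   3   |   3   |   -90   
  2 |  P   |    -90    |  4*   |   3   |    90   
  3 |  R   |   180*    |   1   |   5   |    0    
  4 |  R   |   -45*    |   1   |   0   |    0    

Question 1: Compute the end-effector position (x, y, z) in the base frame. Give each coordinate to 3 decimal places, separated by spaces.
after link 1: o_1 = (-1.5000, 2.5981, 3.0000)
after link 2: o_2 = (-4.9641, 0.5981, 6.0000)
after link 3: o_3 = (-4.4641, -0.2679, 1.0000)
after link 4: o_4 = (-3.9641, -1.1340, 1.0000)

-3.964 -1.134 1.000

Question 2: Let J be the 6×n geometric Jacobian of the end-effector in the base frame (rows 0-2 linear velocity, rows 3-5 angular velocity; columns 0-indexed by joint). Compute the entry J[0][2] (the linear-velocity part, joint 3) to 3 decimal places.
4.330

axis z_2 = (0.5000,-0.8660,0.0000); lever o_n−o_2 = (1.0000,-1.7321,-5.0000)
cross product → J_v[:, 2] = (4.3301,2.5000,-0.0000)
J_ω[:, 2] = z_2
entry J[0][2] = 4.3301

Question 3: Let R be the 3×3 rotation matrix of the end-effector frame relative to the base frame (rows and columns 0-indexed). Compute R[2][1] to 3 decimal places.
-0.707

End-effector y-axis (col 1 of R) = (0.6124,0.3536,-0.7071)
R[2][1] = -0.7071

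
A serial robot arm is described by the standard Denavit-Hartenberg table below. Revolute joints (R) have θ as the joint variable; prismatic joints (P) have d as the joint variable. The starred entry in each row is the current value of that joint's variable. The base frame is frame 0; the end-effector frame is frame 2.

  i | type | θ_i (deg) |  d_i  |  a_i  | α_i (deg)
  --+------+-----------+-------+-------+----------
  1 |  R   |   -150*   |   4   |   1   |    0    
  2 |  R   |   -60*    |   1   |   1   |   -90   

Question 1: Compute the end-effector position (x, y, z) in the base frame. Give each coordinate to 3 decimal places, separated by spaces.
after link 1: o_1 = (-0.8660, -0.5000, 4.0000)
after link 2: o_2 = (-1.7321, 0.0000, 5.0000)

-1.732 0.000 5.000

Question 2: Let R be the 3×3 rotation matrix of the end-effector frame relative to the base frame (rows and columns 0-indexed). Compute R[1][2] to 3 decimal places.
End-effector z-axis (col 2 of R) = (-0.5000,-0.8660,0.0000)
R[1][2] = -0.8660

-0.866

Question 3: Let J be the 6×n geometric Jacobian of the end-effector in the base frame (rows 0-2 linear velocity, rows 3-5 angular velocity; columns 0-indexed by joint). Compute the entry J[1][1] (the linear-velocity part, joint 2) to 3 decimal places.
-0.866

axis z_1 = (0.0000,0.0000,1.0000); lever o_n−o_1 = (-0.8660,0.5000,1.0000)
cross product → J_v[:, 1] = (-0.5000,-0.8660,0.0000)
J_ω[:, 1] = z_1
entry J[1][1] = -0.8660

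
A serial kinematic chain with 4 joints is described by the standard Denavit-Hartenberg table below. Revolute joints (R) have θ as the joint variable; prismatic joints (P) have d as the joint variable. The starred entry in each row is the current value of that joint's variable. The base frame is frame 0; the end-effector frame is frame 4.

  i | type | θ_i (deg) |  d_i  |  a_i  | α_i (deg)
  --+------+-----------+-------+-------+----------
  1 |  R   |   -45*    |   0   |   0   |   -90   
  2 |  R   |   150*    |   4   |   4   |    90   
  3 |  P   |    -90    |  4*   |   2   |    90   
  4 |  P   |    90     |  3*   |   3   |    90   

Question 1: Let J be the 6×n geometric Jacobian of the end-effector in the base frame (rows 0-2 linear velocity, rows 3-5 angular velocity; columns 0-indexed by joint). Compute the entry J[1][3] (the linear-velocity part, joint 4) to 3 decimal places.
prismatic axis z_3 = (0.6124,-0.6124,0.5000)
J_v[:, 3] = z_3; J_ω[:, 3] = (0,0,0)
entry J[1][3] = -0.6124

-0.612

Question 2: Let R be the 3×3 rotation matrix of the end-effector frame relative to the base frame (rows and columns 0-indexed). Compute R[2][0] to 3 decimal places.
End-effector x-axis (col 0 of R) = (0.3536,-0.3536,-0.8660)
R[2][0] = -0.8660

-0.866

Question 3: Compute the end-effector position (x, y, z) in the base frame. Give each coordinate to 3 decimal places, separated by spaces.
after link 1: o_1 = (0.0000, 0.0000, 0.0000)
after link 2: o_2 = (0.3789, 5.2779, -2.0000)
after link 3: o_3 = (0.3789, 2.4495, -5.4641)
after link 4: o_4 = (3.2767, -0.4483, -6.5622)

3.277 -0.448 -6.562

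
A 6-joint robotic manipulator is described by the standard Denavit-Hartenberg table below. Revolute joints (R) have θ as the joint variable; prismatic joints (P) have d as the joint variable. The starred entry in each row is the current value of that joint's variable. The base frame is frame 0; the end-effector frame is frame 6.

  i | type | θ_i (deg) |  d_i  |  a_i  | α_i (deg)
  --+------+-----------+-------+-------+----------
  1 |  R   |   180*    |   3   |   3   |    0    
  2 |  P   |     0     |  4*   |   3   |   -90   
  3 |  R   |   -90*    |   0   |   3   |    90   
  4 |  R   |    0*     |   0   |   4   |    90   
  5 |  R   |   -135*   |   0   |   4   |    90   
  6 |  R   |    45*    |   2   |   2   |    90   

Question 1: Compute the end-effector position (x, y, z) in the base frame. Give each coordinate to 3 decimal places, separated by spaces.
after link 1: o_1 = (-3.0000, 0.0000, 3.0000)
after link 2: o_2 = (-6.0000, 0.0000, 7.0000)
after link 3: o_3 = (-6.0000, 0.0000, 10.0000)
after link 4: o_4 = (-6.0000, 0.0000, 14.0000)
after link 5: o_5 = (-8.8284, 0.0000, 11.1716)
after link 6: o_6 = (-8.4142, 1.4142, 8.7574)

-8.414 1.414 8.757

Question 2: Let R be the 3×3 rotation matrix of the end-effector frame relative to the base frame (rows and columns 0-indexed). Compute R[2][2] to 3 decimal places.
-0.500

End-effector z-axis (col 2 of R) = (-0.5000,-0.7071,-0.5000)
R[2][2] = -0.5000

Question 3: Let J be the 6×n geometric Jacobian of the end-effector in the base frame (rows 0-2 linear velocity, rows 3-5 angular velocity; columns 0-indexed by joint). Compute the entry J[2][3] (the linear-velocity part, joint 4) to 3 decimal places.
1.414

axis z_3 = (1.0000,-0.0000,0.0000); lever o_n−o_3 = (-2.4142,1.4142,-1.2426)
cross product → J_v[:, 3] = (0.0000,1.2426,1.4142)
J_ω[:, 3] = z_3
entry J[2][3] = 1.4142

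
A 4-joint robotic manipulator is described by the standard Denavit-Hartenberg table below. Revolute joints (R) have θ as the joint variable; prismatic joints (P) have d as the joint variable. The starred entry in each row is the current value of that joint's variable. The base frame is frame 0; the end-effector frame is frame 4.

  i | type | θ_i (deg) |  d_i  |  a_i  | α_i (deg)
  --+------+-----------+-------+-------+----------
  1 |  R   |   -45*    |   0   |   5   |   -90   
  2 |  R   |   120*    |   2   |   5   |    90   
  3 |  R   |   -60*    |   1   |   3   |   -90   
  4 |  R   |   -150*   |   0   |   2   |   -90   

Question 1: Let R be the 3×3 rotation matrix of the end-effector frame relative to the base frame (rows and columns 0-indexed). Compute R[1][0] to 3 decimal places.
0.071

End-effector x-axis (col 0 of R) = (0.9896,0.0711,0.1250)
R[1][0] = 0.0711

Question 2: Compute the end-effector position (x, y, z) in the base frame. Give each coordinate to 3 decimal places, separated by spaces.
3.406 -2.131 -5.879

after link 1: o_1 = (3.5355, -3.5355, 0.0000)
after link 2: o_2 = (3.1820, -0.3536, -4.3301)
after link 3: o_3 = (1.4269, -2.2727, -6.1292)
after link 4: o_4 = (3.4061, -2.1306, -5.8792)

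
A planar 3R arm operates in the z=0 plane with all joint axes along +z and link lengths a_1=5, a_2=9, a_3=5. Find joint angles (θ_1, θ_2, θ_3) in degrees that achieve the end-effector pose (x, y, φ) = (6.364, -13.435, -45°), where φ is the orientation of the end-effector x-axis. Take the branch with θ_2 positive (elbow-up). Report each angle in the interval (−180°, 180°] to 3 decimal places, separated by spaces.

-135.000 90.000 -0.000

wrist centre = target − a_3·(cos φ, sin φ) = (2.8285, -9.8995)
cos θ_2 = (105.9996−5²−9²)/(2·5·9) = -0.0000; θ_2 = 90.0002° (elbow-up)
β = atan2(-9.8995,2.8285) = -74.0544°; ψ = atan2(9.0000,5.0000) = 60.9456°
θ_1 = β − ψ = -134.9999°
θ_3 = φ − θ_1 − θ_2 = -0.0003° (wrapped to (-180°,180°])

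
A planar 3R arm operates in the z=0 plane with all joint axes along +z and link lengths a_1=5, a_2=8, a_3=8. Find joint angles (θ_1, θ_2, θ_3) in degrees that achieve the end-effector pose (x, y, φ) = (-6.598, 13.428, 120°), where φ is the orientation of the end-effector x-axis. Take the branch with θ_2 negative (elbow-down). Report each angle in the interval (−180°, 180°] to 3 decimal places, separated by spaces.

-166.424 -120.003 46.427

wrist centre = target − a_3·(cos φ, sin φ) = (-2.5980, 6.4998)
cos θ_2 = (48.9970−5²−8²)/(2·5·8) = -0.5000; θ_2 = -120.0025° (elbow-down)
β = atan2(6.4998,-2.5980) = 111.7868°; ψ = atan2(-6.9280,0.9997) = -81.7890°
θ_1 = β − ψ = 193.5759°
θ_3 = φ − θ_1 − θ_2 = 46.4266° (wrapped to (-180°,180°])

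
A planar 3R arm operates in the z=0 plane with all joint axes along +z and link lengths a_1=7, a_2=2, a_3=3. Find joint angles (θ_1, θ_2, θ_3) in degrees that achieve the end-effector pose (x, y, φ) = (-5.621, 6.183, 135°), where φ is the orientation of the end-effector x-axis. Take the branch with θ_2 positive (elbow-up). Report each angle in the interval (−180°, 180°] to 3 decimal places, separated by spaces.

120.008 150.026 -135.034

wrist centre = target − a_3·(cos φ, sin φ) = (-3.4997, 4.0617)
cos θ_2 = (28.7450−7²−2²)/(2·7·2) = -0.8663; θ_2 = 150.0257° (elbow-up)
β = atan2(4.0617,-3.4997) = 130.7493°; ψ = atan2(0.9992,5.2675) = 10.7411°
θ_1 = β − ψ = 120.0082°
θ_3 = φ − θ_1 − θ_2 = -135.0339° (wrapped to (-180°,180°])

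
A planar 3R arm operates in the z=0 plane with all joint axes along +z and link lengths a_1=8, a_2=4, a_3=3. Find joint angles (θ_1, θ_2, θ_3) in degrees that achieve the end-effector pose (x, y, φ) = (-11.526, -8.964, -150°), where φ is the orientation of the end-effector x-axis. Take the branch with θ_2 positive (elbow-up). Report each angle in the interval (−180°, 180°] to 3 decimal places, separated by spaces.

wrist centre = target − a_3·(cos φ, sin φ) = (-8.9279, -7.4640)
cos θ_2 = (135.4191−8²−4²)/(2·8·4) = 0.8659; θ_2 = 30.0116° (elbow-up)
β = atan2(-7.4640,-8.9279) = -140.1034°; ψ = atan2(2.0007,11.4637) = 9.8999°
θ_1 = β − ψ = -150.0033°
θ_3 = φ − θ_1 − θ_2 = -30.0084° (wrapped to (-180°,180°])

-150.003 30.012 -30.008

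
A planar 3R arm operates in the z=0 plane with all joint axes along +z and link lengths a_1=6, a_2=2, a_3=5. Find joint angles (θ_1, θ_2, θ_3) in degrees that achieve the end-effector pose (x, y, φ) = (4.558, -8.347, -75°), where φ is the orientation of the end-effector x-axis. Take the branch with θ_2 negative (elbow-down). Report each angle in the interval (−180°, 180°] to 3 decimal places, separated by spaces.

-30.004 -135.015 90.019

wrist centre = target − a_3·(cos φ, sin φ) = (3.2639, -3.5174)
cos θ_2 = (23.0250−6²−2²)/(2·6·2) = -0.7073; θ_2 = -135.0151° (elbow-down)
β = atan2(-3.5174,3.2639) = -47.1406°; ψ = atan2(-1.4138,4.5854) = -17.1363°
θ_1 = β − ψ = -30.0042°
θ_3 = φ − θ_1 − θ_2 = 90.0193° (wrapped to (-180°,180°])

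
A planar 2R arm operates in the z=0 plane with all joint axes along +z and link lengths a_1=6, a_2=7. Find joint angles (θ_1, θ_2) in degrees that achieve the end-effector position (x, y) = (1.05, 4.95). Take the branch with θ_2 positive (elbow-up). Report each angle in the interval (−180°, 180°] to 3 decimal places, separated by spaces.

0.005 134.998

cos θ_2 = (25.6050−6²−7²)/(2·6·7) = -0.7071; θ_2 = 134.9981° (elbow-up)
β = atan2(4.9500,1.0500) = 78.0239°; ψ = atan2(4.9499,1.0504) = 78.0190°
θ_1 = β − ψ = 0.0048°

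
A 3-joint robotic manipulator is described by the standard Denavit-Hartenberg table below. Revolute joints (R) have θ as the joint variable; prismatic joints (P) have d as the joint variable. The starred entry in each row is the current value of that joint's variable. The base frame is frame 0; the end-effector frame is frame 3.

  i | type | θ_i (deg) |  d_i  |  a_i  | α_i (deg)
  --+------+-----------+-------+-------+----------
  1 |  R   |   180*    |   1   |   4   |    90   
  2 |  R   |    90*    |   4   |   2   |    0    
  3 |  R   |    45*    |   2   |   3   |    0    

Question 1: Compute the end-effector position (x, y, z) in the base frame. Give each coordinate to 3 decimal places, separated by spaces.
after link 1: o_1 = (-4.0000, 0.0000, 1.0000)
after link 2: o_2 = (-4.0000, 4.0000, 3.0000)
after link 3: o_3 = (-1.8787, 6.0000, 5.1213)

-1.879 6.000 5.121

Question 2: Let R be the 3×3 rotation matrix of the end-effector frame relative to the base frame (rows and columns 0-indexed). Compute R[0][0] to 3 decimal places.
0.707

End-effector x-axis (col 0 of R) = (0.7071,-0.0000,0.7071)
R[0][0] = 0.7071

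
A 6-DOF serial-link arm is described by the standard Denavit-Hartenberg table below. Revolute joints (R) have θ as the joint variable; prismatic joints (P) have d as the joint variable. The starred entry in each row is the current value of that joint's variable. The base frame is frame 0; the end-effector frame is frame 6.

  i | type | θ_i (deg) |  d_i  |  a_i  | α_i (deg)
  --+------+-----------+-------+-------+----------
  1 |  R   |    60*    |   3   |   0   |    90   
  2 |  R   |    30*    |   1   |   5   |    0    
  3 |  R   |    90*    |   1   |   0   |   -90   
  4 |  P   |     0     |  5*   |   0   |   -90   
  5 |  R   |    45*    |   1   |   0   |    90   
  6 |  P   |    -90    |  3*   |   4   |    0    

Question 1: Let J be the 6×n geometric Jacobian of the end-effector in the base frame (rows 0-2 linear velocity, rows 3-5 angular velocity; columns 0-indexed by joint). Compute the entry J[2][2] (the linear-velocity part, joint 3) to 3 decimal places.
axis z_2 = (0.8660,-0.5000,0.0000); lever o_n−o_2 = (-0.1499,-8.2595,-1.7235)
cross product → J_v[:, 2] = (0.8618,1.4926,-7.2279)
J_ω[:, 2] = z_2
entry J[2][2] = -7.2279

-7.228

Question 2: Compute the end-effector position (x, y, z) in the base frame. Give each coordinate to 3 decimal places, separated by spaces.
after link 1: o_1 = (0.0000, 0.0000, 3.0000)
after link 2: o_2 = (3.0311, 3.2500, 5.5000)
after link 3: o_3 = (3.8971, 2.7500, 5.5000)
after link 4: o_4 = (1.7321, -1.0000, 3.0000)
after link 5: o_5 = (0.8660, -0.5000, 3.0000)
after link 6: o_6 = (2.8812, -5.0095, 3.7765)

2.881 -5.010 3.776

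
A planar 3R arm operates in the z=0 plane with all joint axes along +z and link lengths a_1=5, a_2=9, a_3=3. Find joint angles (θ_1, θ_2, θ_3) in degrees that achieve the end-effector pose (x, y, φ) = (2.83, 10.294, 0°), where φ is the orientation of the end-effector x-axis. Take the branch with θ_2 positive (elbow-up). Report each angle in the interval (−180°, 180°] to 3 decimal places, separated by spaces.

29.998 90.003 -120.001

wrist centre = target − a_3·(cos φ, sin φ) = (-0.1700, 10.2940)
cos θ_2 = (105.9953−5²−9²)/(2·5·9) = -0.0001; θ_2 = 90.0030° (elbow-up)
β = atan2(10.2940,-0.1700) = 90.9461°; ψ = atan2(9.0000,4.9995) = 60.9477°
θ_1 = β − ψ = 29.9985°
θ_3 = φ − θ_1 − θ_2 = -120.0014° (wrapped to (-180°,180°])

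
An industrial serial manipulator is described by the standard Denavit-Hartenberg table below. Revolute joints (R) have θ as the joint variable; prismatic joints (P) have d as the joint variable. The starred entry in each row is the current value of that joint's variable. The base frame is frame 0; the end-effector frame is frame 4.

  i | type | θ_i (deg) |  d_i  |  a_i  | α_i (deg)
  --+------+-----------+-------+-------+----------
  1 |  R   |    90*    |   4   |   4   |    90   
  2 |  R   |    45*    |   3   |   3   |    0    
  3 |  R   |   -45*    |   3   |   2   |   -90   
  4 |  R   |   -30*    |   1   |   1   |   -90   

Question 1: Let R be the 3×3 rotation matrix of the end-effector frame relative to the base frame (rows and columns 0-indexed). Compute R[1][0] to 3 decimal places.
0.866

End-effector x-axis (col 0 of R) = (0.5000,0.8660,0.0000)
R[1][0] = 0.8660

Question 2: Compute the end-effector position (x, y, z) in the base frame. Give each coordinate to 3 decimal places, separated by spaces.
6.500 8.987 7.121

after link 1: o_1 = (0.0000, 4.0000, 4.0000)
after link 2: o_2 = (3.0000, 6.1213, 6.1213)
after link 3: o_3 = (6.0000, 8.1213, 6.1213)
after link 4: o_4 = (6.5000, 8.9873, 7.1213)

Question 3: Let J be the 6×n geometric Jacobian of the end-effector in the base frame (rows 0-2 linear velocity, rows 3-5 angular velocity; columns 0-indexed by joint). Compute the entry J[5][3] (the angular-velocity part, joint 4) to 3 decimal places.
1.000

axis z_3 = (0.0000,-0.0000,1.0000); lever o_n−o_3 = (0.5000,0.8660,1.0000)
cross product → J_v[:, 3] = (-0.8660,0.5000,0.0000)
J_ω[:, 3] = z_3
entry J[5][3] = 1.0000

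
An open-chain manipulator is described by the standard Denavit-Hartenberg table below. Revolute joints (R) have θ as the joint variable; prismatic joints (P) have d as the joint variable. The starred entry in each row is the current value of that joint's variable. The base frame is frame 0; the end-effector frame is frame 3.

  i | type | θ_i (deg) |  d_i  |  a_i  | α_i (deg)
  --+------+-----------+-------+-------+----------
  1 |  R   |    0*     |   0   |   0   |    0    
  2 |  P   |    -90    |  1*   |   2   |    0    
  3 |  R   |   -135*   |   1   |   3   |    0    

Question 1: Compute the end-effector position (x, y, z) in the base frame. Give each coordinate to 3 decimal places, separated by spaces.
after link 1: o_1 = (0.0000, 0.0000, 0.0000)
after link 2: o_2 = (0.0000, -2.0000, 1.0000)
after link 3: o_3 = (-2.1213, 0.1213, 2.0000)

-2.121 0.121 2.000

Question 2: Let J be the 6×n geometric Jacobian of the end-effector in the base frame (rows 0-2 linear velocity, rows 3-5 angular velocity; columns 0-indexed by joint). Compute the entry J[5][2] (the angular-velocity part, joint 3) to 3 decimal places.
axis z_2 = (0.0000,0.0000,1.0000); lever o_n−o_2 = (-2.1213,2.1213,1.0000)
cross product → J_v[:, 2] = (-2.1213,-2.1213,0.0000)
J_ω[:, 2] = z_2
entry J[5][2] = 1.0000

1.000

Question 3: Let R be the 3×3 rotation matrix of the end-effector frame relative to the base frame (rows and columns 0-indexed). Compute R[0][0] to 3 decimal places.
-0.707

End-effector x-axis (col 0 of R) = (-0.7071,0.7071,0.0000)
R[0][0] = -0.7071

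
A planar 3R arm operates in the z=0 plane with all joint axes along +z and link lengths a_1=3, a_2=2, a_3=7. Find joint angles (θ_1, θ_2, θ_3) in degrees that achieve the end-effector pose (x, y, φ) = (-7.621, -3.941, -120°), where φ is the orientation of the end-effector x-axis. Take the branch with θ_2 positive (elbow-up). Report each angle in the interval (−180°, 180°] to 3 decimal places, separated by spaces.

134.991 45.022 59.987

wrist centre = target − a_3·(cos φ, sin φ) = (-4.1210, 2.1212)
cos θ_2 = (21.4820−3²−2²)/(2·3·2) = 0.7068; θ_2 = 45.0219° (elbow-up)
β = atan2(2.1212,-4.1210) = 152.7640°; ψ = atan2(1.4148,4.4137) = 17.7727°
θ_1 = β − ψ = 134.9913°
θ_3 = φ − θ_1 − θ_2 = 59.9867° (wrapped to (-180°,180°])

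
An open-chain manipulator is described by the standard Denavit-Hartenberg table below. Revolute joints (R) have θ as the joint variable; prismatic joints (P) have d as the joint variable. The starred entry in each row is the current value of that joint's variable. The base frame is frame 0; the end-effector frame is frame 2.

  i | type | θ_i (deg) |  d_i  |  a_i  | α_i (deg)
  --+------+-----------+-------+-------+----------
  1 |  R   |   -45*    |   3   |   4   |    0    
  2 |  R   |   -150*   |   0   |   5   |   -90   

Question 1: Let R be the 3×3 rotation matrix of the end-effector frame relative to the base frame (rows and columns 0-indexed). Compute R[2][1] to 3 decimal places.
End-effector y-axis (col 1 of R) = (-0.0000,-0.0000,-1.0000)
R[2][1] = -1.0000

-1.000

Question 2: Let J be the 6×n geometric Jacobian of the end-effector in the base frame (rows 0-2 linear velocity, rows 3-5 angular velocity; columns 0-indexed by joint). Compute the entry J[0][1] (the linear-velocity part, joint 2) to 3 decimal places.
axis z_1 = (0.0000,0.0000,1.0000); lever o_n−o_1 = (-4.8296,1.2941,0.0000)
cross product → J_v[:, 1] = (-1.2941,-4.8296,0.0000)
J_ω[:, 1] = z_1
entry J[0][1] = -1.2941

-1.294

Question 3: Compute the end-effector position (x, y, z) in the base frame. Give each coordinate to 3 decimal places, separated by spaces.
after link 1: o_1 = (2.8284, -2.8284, 3.0000)
after link 2: o_2 = (-2.0012, -1.5343, 3.0000)

-2.001 -1.534 3.000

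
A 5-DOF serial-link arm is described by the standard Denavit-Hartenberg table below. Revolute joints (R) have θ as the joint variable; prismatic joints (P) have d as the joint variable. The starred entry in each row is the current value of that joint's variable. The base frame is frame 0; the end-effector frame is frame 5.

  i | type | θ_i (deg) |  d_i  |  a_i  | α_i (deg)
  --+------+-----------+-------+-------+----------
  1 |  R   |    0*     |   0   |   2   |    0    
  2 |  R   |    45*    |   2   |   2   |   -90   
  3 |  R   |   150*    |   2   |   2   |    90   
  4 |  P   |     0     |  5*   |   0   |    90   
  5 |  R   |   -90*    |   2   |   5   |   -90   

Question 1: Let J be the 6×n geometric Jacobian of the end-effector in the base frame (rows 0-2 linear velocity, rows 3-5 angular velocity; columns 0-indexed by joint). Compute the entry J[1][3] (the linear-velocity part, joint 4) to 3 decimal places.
prismatic axis z_3 = (0.3536,0.3536,-0.8660)
J_v[:, 3] = z_3; J_ω[:, 3] = (0,0,0)
entry J[1][3] = 0.3536

0.354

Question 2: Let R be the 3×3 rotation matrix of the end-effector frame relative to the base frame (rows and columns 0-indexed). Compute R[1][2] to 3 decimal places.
-0.612

End-effector z-axis (col 2 of R) = (-0.6124,-0.6124,-0.5000)
R[1][2] = -0.6124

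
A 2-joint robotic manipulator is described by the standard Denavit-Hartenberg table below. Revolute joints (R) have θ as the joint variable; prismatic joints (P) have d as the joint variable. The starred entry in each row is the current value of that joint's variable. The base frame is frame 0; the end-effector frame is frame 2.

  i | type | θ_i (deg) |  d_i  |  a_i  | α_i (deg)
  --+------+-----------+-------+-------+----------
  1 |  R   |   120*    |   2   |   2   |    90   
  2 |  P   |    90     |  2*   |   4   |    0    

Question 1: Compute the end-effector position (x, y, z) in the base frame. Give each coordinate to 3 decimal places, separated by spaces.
0.732 2.732 6.000

after link 1: o_1 = (-1.0000, 1.7321, 2.0000)
after link 2: o_2 = (0.7321, 2.7321, 6.0000)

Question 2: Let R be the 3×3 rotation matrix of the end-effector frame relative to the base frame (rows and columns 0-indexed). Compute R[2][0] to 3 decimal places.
End-effector x-axis (col 0 of R) = (-0.0000,0.0000,1.0000)
R[2][0] = 1.0000

1.000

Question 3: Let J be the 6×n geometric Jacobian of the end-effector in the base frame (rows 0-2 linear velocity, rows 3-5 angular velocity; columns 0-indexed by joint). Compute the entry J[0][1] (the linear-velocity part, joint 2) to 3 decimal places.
prismatic axis z_1 = (0.8660,0.5000,0.0000)
J_v[:, 1] = z_1; J_ω[:, 1] = (0,0,0)
entry J[0][1] = 0.8660

0.866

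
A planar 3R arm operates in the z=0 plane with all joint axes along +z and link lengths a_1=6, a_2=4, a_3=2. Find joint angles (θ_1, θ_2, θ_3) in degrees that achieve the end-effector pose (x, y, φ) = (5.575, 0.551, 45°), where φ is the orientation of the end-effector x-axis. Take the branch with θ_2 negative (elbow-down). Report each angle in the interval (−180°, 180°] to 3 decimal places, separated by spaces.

30.006 -135.003 149.997

wrist centre = target − a_3·(cos φ, sin φ) = (4.1608, -0.8632)
cos θ_2 = (18.0573−6²−4²)/(2·6·4) = -0.7071; θ_2 = -135.0027° (elbow-down)
β = atan2(-0.8632,4.1608) = -11.7205°; ψ = atan2(-2.8283,3.1714) = -41.7266°
θ_1 = β − ψ = 30.0061°
θ_3 = φ − θ_1 − θ_2 = 149.9966° (wrapped to (-180°,180°])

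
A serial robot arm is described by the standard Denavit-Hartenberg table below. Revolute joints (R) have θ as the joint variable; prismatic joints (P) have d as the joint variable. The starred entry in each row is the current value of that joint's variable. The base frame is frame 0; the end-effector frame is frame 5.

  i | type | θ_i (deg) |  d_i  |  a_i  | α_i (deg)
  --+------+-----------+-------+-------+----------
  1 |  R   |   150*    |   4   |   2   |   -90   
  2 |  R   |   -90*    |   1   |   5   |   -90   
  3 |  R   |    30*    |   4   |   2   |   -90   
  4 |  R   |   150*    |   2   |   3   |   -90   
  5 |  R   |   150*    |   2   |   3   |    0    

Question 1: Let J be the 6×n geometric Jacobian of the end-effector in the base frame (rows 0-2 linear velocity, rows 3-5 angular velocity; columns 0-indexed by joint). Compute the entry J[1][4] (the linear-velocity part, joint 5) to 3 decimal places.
2.886

axis z_4 = (-0.8750,0.2165,-0.4330); lever o_n−o_4 = (-2.9620,0.9318,1.8325)
cross product → J_v[:, 4] = (0.8002,2.8861,-0.1740)
J_ω[:, 4] = z_4
entry J[1][4] = 2.8861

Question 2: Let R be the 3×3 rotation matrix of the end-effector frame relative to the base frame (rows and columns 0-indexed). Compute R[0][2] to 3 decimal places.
-0.875

End-effector z-axis (col 2 of R) = (-0.8750,0.2165,-0.4330)
R[0][2] = -0.8750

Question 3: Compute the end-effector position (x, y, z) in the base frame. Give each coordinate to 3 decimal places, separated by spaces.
-6.643 3.557 9.315

after link 1: o_1 = (-1.7321, 1.0000, 4.0000)
after link 2: o_2 = (-2.2321, 0.1340, 9.0000)
after link 3: o_3 = (-5.1962, 3.0000, 10.7321)
after link 4: o_4 = (-3.6806, 2.6250, 7.4821)
after link 5: o_5 = (-6.6426, 3.5568, 9.3146)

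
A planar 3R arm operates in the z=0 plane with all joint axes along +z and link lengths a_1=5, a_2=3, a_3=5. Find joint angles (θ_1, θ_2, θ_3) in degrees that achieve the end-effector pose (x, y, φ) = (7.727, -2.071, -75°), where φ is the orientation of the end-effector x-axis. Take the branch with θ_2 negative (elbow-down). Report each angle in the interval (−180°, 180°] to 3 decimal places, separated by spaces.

45.004 -60.017 -59.987

wrist centre = target − a_3·(cos φ, sin φ) = (6.4329, 2.7586)
cos θ_2 = (48.9923−5²−3²)/(2·5·3) = 0.4997; θ_2 = -60.0170° (elbow-down)
β = atan2(2.7586,6.4329) = 23.2112°; ψ = atan2(-2.5985,6.4992) = -21.7925°
θ_1 = β − ψ = 45.0037°
θ_3 = φ − θ_1 − θ_2 = -59.9867° (wrapped to (-180°,180°])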